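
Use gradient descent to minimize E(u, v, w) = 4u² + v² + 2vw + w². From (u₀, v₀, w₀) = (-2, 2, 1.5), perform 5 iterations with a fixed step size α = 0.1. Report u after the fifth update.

∇E = (8u, 2v + 2w, 2v + 2w)
(u₁, v₁, w₁) = (-2, 2, 1.5) − 0.1·(-16, 7, 7) = (-0.4, 1.3, 0.8)
(u₂, v₂, w₂) = (-0.4, 1.3, 0.8) − 0.1·(-3.2, 4.2, 4.2) = (-0.08, 0.88, 0.38)
(u₃, v₃, w₃) = (-0.08, 0.88, 0.38) − 0.1·(-0.64, 2.52, 2.52) = (-0.016, 0.628, 0.128)
(u₄, v₄, w₄) = (-0.016, 0.628, 0.128) − 0.1·(-0.128, 1.512, 1.512) = (-0.0032, 0.4768, -0.0232)
(u₅, v₅, w₅) = (-0.0032, 0.4768, -0.0232) − 0.1·(-0.0256, 0.9072, 0.9072) = (-0.00064, 0.38608, -0.11392)
u = -0.00064

-0.00064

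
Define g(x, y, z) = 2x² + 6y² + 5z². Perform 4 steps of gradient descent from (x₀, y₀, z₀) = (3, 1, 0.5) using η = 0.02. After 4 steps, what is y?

0.33362176

∇g = (4x, 12y, 10z)
(x₁, y₁, z₁) = (3, 1, 0.5) − 0.02·(12, 12, 5) = (2.76, 0.76, 0.4)
(x₂, y₂, z₂) = (2.76, 0.76, 0.4) − 0.02·(11.04, 9.12, 4) = (2.5392, 0.5776, 0.32)
(x₃, y₃, z₃) = (2.5392, 0.5776, 0.32) − 0.02·(10.1568, 6.9312, 3.2) = (2.336064, 0.438976, 0.256)
(x₄, y₄, z₄) = (2.336064, 0.438976, 0.256) − 0.02·(9.344256, 5.267712, 2.56) = (2.14917888, 0.33362176, 0.2048)
y = 0.33362176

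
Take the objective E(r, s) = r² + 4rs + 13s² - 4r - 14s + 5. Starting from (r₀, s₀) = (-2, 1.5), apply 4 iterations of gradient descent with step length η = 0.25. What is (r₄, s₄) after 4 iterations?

(102.375, 627.15625)

∇E = (2r + 4s - 4, 4r + 26s - 14)
(r₁, s₁) = (-2, 1.5) − 0.25·(-2, 17) = (-1.5, -2.75)
(r₂, s₂) = (-1.5, -2.75) − 0.25·(-18, -91.5) = (3, 20.125)
(r₃, s₃) = (3, 20.125) − 0.25·(82.5, 521.25) = (-17.625, -110.1875)
(r₄, s₄) = (-17.625, -110.1875) − 0.25·(-480, -2949.375) = (102.375, 627.15625)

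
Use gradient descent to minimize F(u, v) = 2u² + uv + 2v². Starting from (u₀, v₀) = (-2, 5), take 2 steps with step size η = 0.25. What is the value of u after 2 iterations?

-0.125

∇F = (4u + v, u + 4v)
Step 1: at (-2, 5), ∇F = (-3, 18) → (-2, 5) − 0.25·(-3, 18) = (-1.25, 0.5)
Step 2: at (-1.25, 0.5), ∇F = (-4.5, 0.75) → (-1.25, 0.5) − 0.25·(-4.5, 0.75) = (-0.125, 0.3125)
u = -0.125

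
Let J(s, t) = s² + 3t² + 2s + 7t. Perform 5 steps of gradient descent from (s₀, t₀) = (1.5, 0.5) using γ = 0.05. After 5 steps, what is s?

0.476225

∇J = (2s + 2, 6t + 7)
(s₁, t₁) = (1.5, 0.5) − 0.05·(5, 10) = (1.25, 0)
(s₂, t₂) = (1.25, 0) − 0.05·(4.5, 7) = (1.025, -0.35)
(s₃, t₃) = (1.025, -0.35) − 0.05·(4.05, 4.9) = (0.8225, -0.595)
(s₄, t₄) = (0.8225, -0.595) − 0.05·(3.645, 3.43) = (0.64025, -0.7665)
(s₅, t₅) = (0.64025, -0.7665) − 0.05·(3.2805, 2.401) = (0.476225, -0.88655)
s = 0.476225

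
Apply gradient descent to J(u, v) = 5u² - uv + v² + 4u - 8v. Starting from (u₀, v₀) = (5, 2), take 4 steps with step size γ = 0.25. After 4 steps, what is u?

28.36328125

∇J = (10u - v + 4, -u + 2v - 8)
Step 1: at (5, 2), ∇J = (52, -9) → (5, 2) − 0.25·(52, -9) = (-8, 4.25)
Step 2: at (-8, 4.25), ∇J = (-80.25, 8.5) → (-8, 4.25) − 0.25·(-80.25, 8.5) = (12.0625, 2.125)
Step 3: at (12.0625, 2.125), ∇J = (122.5, -15.8125) → (12.0625, 2.125) − 0.25·(122.5, -15.8125) = (-18.5625, 6.078125)
Step 4: at (-18.5625, 6.078125), ∇J = (-187.703125, 22.71875) → (-18.5625, 6.078125) − 0.25·(-187.703125, 22.71875) = (28.36328125, 0.3984375)
u = 28.36328125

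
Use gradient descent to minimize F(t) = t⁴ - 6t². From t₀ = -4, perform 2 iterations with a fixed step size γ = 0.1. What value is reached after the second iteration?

-1859.6928

F′(t) = 4t³ - 12t
Step 1: F′(-4) = -208; t₁ = -4 − 0.1·(-208) = 16.8
Step 2: F′(16.8) = 18764.928; t₂ = 16.8 − 0.1·18764.928 = -1859.6928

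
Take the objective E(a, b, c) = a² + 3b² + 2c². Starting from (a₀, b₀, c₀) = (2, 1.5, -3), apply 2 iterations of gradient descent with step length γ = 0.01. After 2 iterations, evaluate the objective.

24.2477662

∇E = (2a, 6b, 4c)
(a₁, b₁, c₁) = (2, 1.5, -3) − 0.01·(4, 9, -12) = (1.96, 1.41, -2.88)
(a₂, b₂, c₂) = (1.96, 1.41, -2.88) − 0.01·(3.92, 8.46, -11.52) = (1.9208, 1.3254, -2.7648)
E(1.9208, 1.3254, -2.7648) = 24.2477662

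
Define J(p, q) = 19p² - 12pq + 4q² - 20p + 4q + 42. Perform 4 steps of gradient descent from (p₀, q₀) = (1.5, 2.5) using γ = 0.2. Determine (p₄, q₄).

(317.4424, -110.5496)

∇J = (38p - 12q - 20, -12p + 8q + 4)
Step 1: at (1.5, 2.5), ∇J = (7, 6) → (1.5, 2.5) − 0.2·(7, 6) = (0.1, 1.3)
Step 2: at (0.1, 1.3), ∇J = (-31.8, 13.2) → (0.1, 1.3) − 0.2·(-31.8, 13.2) = (6.46, -1.34)
Step 3: at (6.46, -1.34), ∇J = (241.56, -84.24) → (6.46, -1.34) − 0.2·(241.56, -84.24) = (-41.852, 15.508)
Step 4: at (-41.852, 15.508), ∇J = (-1796.472, 630.288) → (-41.852, 15.508) − 0.2·(-1796.472, 630.288) = (317.4424, -110.5496)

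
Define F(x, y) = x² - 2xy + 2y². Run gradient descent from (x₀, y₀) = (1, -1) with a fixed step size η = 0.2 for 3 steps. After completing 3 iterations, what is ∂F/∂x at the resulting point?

∇F = (2x - 2y, -2x + 4y)
(x₁, y₁) = (1, -1) − 0.2·(4, -6) = (0.2, 0.2)
(x₂, y₂) = (0.2, 0.2) − 0.2·(0, 0.4) = (0.2, 0.12)
(x₃, y₃) = (0.2, 0.12) − 0.2·(0.16, 0.08) = (0.168, 0.104)
∂F/∂x at (0.168, 0.104) = 0.128

0.128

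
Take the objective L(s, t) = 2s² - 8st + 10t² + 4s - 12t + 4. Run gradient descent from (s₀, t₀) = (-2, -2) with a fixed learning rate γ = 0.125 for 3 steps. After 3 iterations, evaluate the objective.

1514.8125

∇L = (4s - 8t + 4, -8s + 20t - 12)
Step 1: at (-2, -2), ∇L = (12, -36) → (-2, -2) − 0.125·(12, -36) = (-3.5, 2.5)
Step 2: at (-3.5, 2.5), ∇L = (-30, 66) → (-3.5, 2.5) − 0.125·(-30, 66) = (0.25, -5.75)
Step 3: at (0.25, -5.75), ∇L = (51, -129) → (0.25, -5.75) − 0.125·(51, -129) = (-6.125, 10.375)
L(-6.125, 10.375) = 1514.8125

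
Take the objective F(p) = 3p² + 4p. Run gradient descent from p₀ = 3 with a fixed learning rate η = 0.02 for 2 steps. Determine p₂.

2.1728

F′(p) = 6p + 4
p₁ = 3 − 0.02·22 = 2.56
p₂ = 2.56 − 0.02·19.36 = 2.1728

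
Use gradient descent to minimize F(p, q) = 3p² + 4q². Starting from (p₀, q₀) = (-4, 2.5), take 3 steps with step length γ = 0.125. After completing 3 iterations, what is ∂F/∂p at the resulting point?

-0.375

∇F = (6p, 8q)
Step 1: at (-4, 2.5), ∇F = (-24, 20) → (-4, 2.5) − 0.125·(-24, 20) = (-1, 0)
Step 2: at (-1, 0), ∇F = (-6, 0) → (-1, 0) − 0.125·(-6, 0) = (-0.25, 0)
Step 3: at (-0.25, 0), ∇F = (-1.5, 0) → (-0.25, 0) − 0.125·(-1.5, 0) = (-0.0625, 0)
∂F/∂p at (-0.0625, 0) = -0.375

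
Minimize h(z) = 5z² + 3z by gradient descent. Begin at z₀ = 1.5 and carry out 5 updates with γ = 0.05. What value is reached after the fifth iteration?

h′(z) = 10z + 3
z₁ = 1.5 − 0.05·18 = 0.6
z₂ = 0.6 − 0.05·9 = 0.15
z₃ = 0.15 − 0.05·4.5 = -0.075
z₄ = -0.075 − 0.05·2.25 = -0.1875
z₅ = -0.1875 − 0.05·1.125 = -0.24375

-0.24375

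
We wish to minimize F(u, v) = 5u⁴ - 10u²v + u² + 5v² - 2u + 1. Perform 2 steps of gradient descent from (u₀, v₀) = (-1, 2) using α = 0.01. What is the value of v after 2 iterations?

∇F = (20u³ - 20uv + 2u - 2, -10u² + 10v)
Step 1: at (-1, 2), ∇F = (16, 10) → (-1, 2) − 0.01·(16, 10) = (-1.16, 1.9)
Step 2: at (-1.16, 1.9), ∇F = (8.54208, 5.544) → (-1.16, 1.9) − 0.01·(8.54208, 5.544) = (-1.2454208, 1.84456)
v = 1.84456

1.84456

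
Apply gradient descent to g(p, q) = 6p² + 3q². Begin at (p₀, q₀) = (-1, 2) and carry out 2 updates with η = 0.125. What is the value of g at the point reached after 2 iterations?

∇g = (12p, 6q)
Step 1: at (-1, 2), ∇g = (-12, 12) → (-1, 2) − 0.125·(-12, 12) = (0.5, 0.5)
Step 2: at (0.5, 0.5), ∇g = (6, 3) → (0.5, 0.5) − 0.125·(6, 3) = (-0.25, 0.125)
g(-0.25, 0.125) = 0.421875

0.421875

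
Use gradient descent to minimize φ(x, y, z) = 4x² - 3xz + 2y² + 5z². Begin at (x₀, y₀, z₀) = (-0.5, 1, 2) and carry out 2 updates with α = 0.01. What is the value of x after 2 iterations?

-0.31445

∇φ = (8x - 3z, 4y, -3x + 10z)
Step 1: at (-0.5, 1, 2), ∇φ = (-10, 4, 21.5) → (-0.5, 1, 2) − 0.01·(-10, 4, 21.5) = (-0.4, 0.96, 1.785)
Step 2: at (-0.4, 0.96, 1.785), ∇φ = (-8.555, 3.84, 19.05) → (-0.4, 0.96, 1.785) − 0.01·(-8.555, 3.84, 19.05) = (-0.31445, 0.9216, 1.5945)
x = -0.31445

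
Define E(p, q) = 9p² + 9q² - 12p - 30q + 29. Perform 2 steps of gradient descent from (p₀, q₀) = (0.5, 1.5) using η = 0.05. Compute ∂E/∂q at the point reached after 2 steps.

-0.03

∇E = (18p - 12, 18q - 30)
Step 1: at (0.5, 1.5), ∇E = (-3, -3) → (0.5, 1.5) − 0.05·(-3, -3) = (0.65, 1.65)
Step 2: at (0.65, 1.65), ∇E = (-0.3, -0.3) → (0.65, 1.65) − 0.05·(-0.3, -0.3) = (0.665, 1.665)
∂E/∂q at (0.665, 1.665) = -0.03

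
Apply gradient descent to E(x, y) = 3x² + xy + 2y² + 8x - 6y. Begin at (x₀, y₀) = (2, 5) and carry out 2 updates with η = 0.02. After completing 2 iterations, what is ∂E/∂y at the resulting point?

12.6488

∇E = (6x + y + 8, x + 4y - 6)
(x₁, y₁) = (2, 5) − 0.02·(25, 16) = (1.5, 4.68)
(x₂, y₂) = (1.5, 4.68) − 0.02·(21.68, 14.22) = (1.0664, 4.3956)
∂E/∂y at (1.0664, 4.3956) = 12.6488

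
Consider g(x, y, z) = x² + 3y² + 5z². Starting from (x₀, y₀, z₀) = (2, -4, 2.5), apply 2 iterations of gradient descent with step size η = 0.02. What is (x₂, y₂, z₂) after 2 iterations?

∇g = (2x, 6y, 10z)
Step 1: at (2, -4, 2.5), ∇g = (4, -24, 25) → (2, -4, 2.5) − 0.02·(4, -24, 25) = (1.92, -3.52, 2)
Step 2: at (1.92, -3.52, 2), ∇g = (3.84, -21.12, 20) → (1.92, -3.52, 2) − 0.02·(3.84, -21.12, 20) = (1.8432, -3.0976, 1.6)

(1.8432, -3.0976, 1.6)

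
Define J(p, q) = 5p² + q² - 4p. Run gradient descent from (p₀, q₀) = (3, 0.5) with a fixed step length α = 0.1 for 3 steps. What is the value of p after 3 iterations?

0.4

∇J = (10p - 4, 2q)
(p₁, q₁) = (3, 0.5) − 0.1·(26, 1) = (0.4, 0.4)
(p₂, q₂) = (0.4, 0.4) − 0.1·(0, 0.8) = (0.4, 0.32)
(p₃, q₃) = (0.4, 0.32) − 0.1·(0, 0.64) = (0.4, 0.256)
p = 0.4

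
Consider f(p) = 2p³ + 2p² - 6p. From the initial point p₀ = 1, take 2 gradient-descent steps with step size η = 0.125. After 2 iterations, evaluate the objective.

-2.48193359375

f′(p) = 6p² + 4p - 6
Step 1: f′(1) = 4; p₁ = 1 − 0.125·4 = 0.5
Step 2: f′(0.5) = -2.5; p₂ = 0.5 − 0.125·(-2.5) = 0.8125
f(0.8125) = -2.48193359375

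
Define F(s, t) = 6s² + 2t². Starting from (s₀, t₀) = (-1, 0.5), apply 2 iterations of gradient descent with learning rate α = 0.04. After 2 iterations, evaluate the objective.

0.68763264

∇F = (12s, 4t)
(s₁, t₁) = (-1, 0.5) − 0.04·(-12, 2) = (-0.52, 0.42)
(s₂, t₂) = (-0.52, 0.42) − 0.04·(-6.24, 1.68) = (-0.2704, 0.3528)
F(-0.2704, 0.3528) = 0.68763264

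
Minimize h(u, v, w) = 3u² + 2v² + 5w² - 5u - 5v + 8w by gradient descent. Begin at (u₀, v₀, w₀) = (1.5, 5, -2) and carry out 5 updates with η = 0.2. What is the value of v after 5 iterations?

∇h = (6u - 5, 4v - 5, 10w + 8)
Step 1: at (1.5, 5, -2), ∇h = (4, 15, -12) → (1.5, 5, -2) − 0.2·(4, 15, -12) = (0.7, 2, 0.4)
Step 2: at (0.7, 2, 0.4), ∇h = (-0.8, 3, 12) → (0.7, 2, 0.4) − 0.2·(-0.8, 3, 12) = (0.86, 1.4, -2)
Step 3: at (0.86, 1.4, -2), ∇h = (0.16, 0.6, -12) → (0.86, 1.4, -2) − 0.2·(0.16, 0.6, -12) = (0.828, 1.28, 0.4)
Step 4: at (0.828, 1.28, 0.4), ∇h = (-0.032, 0.12, 12) → (0.828, 1.28, 0.4) − 0.2·(-0.032, 0.12, 12) = (0.8344, 1.256, -2)
Step 5: at (0.8344, 1.256, -2), ∇h = (0.0064, 0.024, -12) → (0.8344, 1.256, -2) − 0.2·(0.0064, 0.024, -12) = (0.83312, 1.2512, 0.4)
v = 1.2512

1.2512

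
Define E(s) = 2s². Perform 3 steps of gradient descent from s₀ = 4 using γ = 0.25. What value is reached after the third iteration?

0

E′(s) = 4s
s₁ = 4 − 0.25·16 = 0
s₂ = 0 − 0.25·0 = 0
s₃ = 0 − 0.25·0 = 0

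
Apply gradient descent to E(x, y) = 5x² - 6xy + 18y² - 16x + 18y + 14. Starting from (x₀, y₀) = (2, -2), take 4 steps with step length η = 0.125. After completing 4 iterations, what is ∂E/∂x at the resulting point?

∇E = (10x - 6y - 16, -6x + 36y + 18)
Step 1: at (2, -2), ∇E = (16, -66) → (2, -2) − 0.125·(16, -66) = (0, 6.25)
Step 2: at (0, 6.25), ∇E = (-53.5, 243) → (0, 6.25) − 0.125·(-53.5, 243) = (6.6875, -24.125)
Step 3: at (6.6875, -24.125), ∇E = (195.625, -890.625) → (6.6875, -24.125) − 0.125·(195.625, -890.625) = (-17.765625, 87.203125)
Step 4: at (-17.765625, 87.203125), ∇E = (-716.875, 3263.90625) → (-17.765625, 87.203125) − 0.125·(-716.875, 3263.90625) = (71.84375, -320.78515625)
∂E/∂x at (71.84375, -320.78515625) = 2627.1484375

2627.1484375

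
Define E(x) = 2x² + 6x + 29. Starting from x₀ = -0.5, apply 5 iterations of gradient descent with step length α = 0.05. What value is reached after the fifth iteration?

-1.17232

E′(x) = 4x + 6
Step 1: E′(-0.5) = 4; x₁ = -0.5 − 0.05·4 = -0.7
Step 2: E′(-0.7) = 3.2; x₂ = -0.7 − 0.05·3.2 = -0.86
Step 3: E′(-0.86) = 2.56; x₃ = -0.86 − 0.05·2.56 = -0.988
Step 4: E′(-0.988) = 2.048; x₄ = -0.988 − 0.05·2.048 = -1.0904
Step 5: E′(-1.0904) = 1.6384; x₅ = -1.0904 − 0.05·1.6384 = -1.17232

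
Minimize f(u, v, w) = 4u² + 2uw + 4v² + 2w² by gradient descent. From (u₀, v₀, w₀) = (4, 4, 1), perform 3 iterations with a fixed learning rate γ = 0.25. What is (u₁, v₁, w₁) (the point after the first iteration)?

(-4.5, -4, -2)

∇f = (8u + 2w, 8v, 2u + 4w)
Step 1: at (4, 4, 1), ∇f = (34, 32, 12) → (4, 4, 1) − 0.25·(34, 32, 12) = (-4.5, -4, -2)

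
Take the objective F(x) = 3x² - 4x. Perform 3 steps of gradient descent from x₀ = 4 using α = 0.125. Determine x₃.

0.71875

F′(x) = 6x - 4
Step 1: F′(4) = 20; x₁ = 4 − 0.125·20 = 1.5
Step 2: F′(1.5) = 5; x₂ = 1.5 − 0.125·5 = 0.875
Step 3: F′(0.875) = 1.25; x₃ = 0.875 − 0.125·1.25 = 0.71875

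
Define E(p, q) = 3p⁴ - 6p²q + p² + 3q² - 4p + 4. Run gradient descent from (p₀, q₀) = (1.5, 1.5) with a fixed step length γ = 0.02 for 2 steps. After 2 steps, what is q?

1.5867

∇E = (12p³ - 12pq + 2p - 4, -6p² + 6q)
Step 1: at (1.5, 1.5), ∇E = (12.5, -4.5) → (1.5, 1.5) − 0.02·(12.5, -4.5) = (1.25, 1.59)
Step 2: at (1.25, 1.59), ∇E = (-1.9125, 0.165) → (1.25, 1.59) − 0.02·(-1.9125, 0.165) = (1.28825, 1.5867)
q = 1.5867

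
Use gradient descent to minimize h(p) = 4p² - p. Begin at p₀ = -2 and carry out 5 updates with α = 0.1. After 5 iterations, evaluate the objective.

-0.0624981504

h′(p) = 8p - 1
Step 1: h′(-2) = -17; p₁ = -2 − 0.1·(-17) = -0.3
Step 2: h′(-0.3) = -3.4; p₂ = -0.3 − 0.1·(-3.4) = 0.04
Step 3: h′(0.04) = -0.68; p₃ = 0.04 − 0.1·(-0.68) = 0.108
Step 4: h′(0.108) = -0.136; p₄ = 0.108 − 0.1·(-0.136) = 0.1216
Step 5: h′(0.1216) = -0.0272; p₅ = 0.1216 − 0.1·(-0.0272) = 0.12432
h(0.12432) = -0.0624981504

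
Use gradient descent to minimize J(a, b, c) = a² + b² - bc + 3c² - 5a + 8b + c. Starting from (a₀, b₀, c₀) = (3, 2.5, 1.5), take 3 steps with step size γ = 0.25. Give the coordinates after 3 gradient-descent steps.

(2.5625, -3.1796875, -0.7421875)

∇J = (2a - 5, 2b - c + 8, -b + 6c + 1)
(a₁, b₁, c₁) = (3, 2.5, 1.5) − 0.25·(1, 11.5, 7.5) = (2.75, -0.375, -0.375)
(a₂, b₂, c₂) = (2.75, -0.375, -0.375) − 0.25·(0.5, 7.625, -0.875) = (2.625, -2.28125, -0.15625)
(a₃, b₃, c₃) = (2.625, -2.28125, -0.15625) − 0.25·(0.25, 3.59375, 2.34375) = (2.5625, -3.1796875, -0.7421875)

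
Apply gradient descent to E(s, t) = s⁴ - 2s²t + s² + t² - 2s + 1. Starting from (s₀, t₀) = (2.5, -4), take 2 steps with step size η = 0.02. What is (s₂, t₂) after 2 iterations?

(0.29764648, -3.440316)

∇E = (4s³ - 4st + 2s - 2, -2s² + 2t)
(s₁, t₁) = (2.5, -4) − 0.02·(105.5, -20.5) = (0.39, -3.59)
(s₂, t₂) = (0.39, -3.59) − 0.02·(4.617676, -7.4842) = (0.29764648, -3.440316)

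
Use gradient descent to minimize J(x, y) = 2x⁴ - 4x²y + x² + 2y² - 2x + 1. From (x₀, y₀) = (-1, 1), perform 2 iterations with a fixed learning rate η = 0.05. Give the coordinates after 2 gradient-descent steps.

∇J = (8x³ - 8xy + 2x - 2, -4x² + 4y)
(x₁, y₁) = (-1, 1) − 0.05·(-4, 0) = (-0.8, 1)
(x₂, y₂) = (-0.8, 1) − 0.05·(-1.296, 1.44) = (-0.7352, 0.928)

(-0.7352, 0.928)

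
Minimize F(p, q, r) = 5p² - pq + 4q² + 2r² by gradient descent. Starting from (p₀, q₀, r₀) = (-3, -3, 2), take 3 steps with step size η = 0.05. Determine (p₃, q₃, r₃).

(-0.523875, -0.797625, 1.024)

∇F = (10p - q, -p + 8q, 4r)
Step 1: at (-3, -3, 2), ∇F = (-27, -21, 8) → (-3, -3, 2) − 0.05·(-27, -21, 8) = (-1.65, -1.95, 1.6)
Step 2: at (-1.65, -1.95, 1.6), ∇F = (-14.55, -13.95, 6.4) → (-1.65, -1.95, 1.6) − 0.05·(-14.55, -13.95, 6.4) = (-0.9225, -1.2525, 1.28)
Step 3: at (-0.9225, -1.2525, 1.28), ∇F = (-7.9725, -9.0975, 5.12) → (-0.9225, -1.2525, 1.28) − 0.05·(-7.9725, -9.0975, 5.12) = (-0.523875, -0.797625, 1.024)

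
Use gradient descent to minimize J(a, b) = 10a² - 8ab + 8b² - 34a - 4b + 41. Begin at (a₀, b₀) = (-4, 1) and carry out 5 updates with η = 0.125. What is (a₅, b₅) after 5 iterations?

∇J = (20a - 8b - 34, -8a + 16b - 4)
(a₁, b₁) = (-4, 1) − 0.125·(-122, 44) = (11.25, -4.5)
(a₂, b₂) = (11.25, -4.5) − 0.125·(227, -166) = (-17.125, 16.25)
(a₃, b₃) = (-17.125, 16.25) − 0.125·(-506.5, 393) = (46.1875, -32.875)
(a₄, b₄) = (46.1875, -32.875) − 0.125·(1152.75, -899.5) = (-97.90625, 79.5625)
(a₅, b₅) = (-97.90625, 79.5625) − 0.125·(-2628.625, 2052.25) = (230.671875, -176.96875)

(230.671875, -176.96875)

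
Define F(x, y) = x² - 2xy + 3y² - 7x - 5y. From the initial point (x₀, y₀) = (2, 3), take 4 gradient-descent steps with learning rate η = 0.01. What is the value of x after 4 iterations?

2.3392496

∇F = (2x - 2y - 7, -2x + 6y - 5)
(x₁, y₁) = (2, 3) − 0.01·(-9, 9) = (2.09, 2.91)
(x₂, y₂) = (2.09, 2.91) − 0.01·(-8.64, 8.28) = (2.1764, 2.8272)
(x₃, y₃) = (2.1764, 2.8272) − 0.01·(-8.3016, 7.6104) = (2.259416, 2.751096)
(x₄, y₄) = (2.259416, 2.751096) − 0.01·(-7.98336, 6.987744) = (2.3392496, 2.68121856)
x = 2.3392496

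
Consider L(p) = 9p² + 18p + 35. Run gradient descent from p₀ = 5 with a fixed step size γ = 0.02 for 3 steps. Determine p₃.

L′(p) = 18p + 18
p₁ = 5 − 0.02·108 = 2.84
p₂ = 2.84 − 0.02·69.12 = 1.4576
p₃ = 1.4576 − 0.02·44.2368 = 0.572864

0.572864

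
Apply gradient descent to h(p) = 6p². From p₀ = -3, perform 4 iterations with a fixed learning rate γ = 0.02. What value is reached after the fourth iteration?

h′(p) = 12p
Step 1: h′(-3) = -36; p₁ = -3 − 0.02·(-36) = -2.28
Step 2: h′(-2.28) = -27.36; p₂ = -2.28 − 0.02·(-27.36) = -1.7328
Step 3: h′(-1.7328) = -20.7936; p₃ = -1.7328 − 0.02·(-20.7936) = -1.316928
Step 4: h′(-1.316928) = -15.803136; p₄ = -1.316928 − 0.02·(-15.803136) = -1.00086528

-1.00086528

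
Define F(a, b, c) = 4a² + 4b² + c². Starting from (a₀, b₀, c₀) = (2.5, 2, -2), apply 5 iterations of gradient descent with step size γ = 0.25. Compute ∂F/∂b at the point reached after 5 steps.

-16

∇F = (8a, 8b, 2c)
(a₁, b₁, c₁) = (2.5, 2, -2) − 0.25·(20, 16, -4) = (-2.5, -2, -1)
(a₂, b₂, c₂) = (-2.5, -2, -1) − 0.25·(-20, -16, -2) = (2.5, 2, -0.5)
(a₃, b₃, c₃) = (2.5, 2, -0.5) − 0.25·(20, 16, -1) = (-2.5, -2, -0.25)
(a₄, b₄, c₄) = (-2.5, -2, -0.25) − 0.25·(-20, -16, -0.5) = (2.5, 2, -0.125)
(a₅, b₅, c₅) = (2.5, 2, -0.125) − 0.25·(20, 16, -0.25) = (-2.5, -2, -0.0625)
∂F/∂b at (-2.5, -2, -0.0625) = -16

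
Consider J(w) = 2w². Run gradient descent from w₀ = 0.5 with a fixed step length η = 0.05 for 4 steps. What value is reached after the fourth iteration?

0.2048

J′(w) = 4w
Step 1: J′(0.5) = 2; w₁ = 0.5 − 0.05·2 = 0.4
Step 2: J′(0.4) = 1.6; w₂ = 0.4 − 0.05·1.6 = 0.32
Step 3: J′(0.32) = 1.28; w₃ = 0.32 − 0.05·1.28 = 0.256
Step 4: J′(0.256) = 1.024; w₄ = 0.256 − 0.05·1.024 = 0.2048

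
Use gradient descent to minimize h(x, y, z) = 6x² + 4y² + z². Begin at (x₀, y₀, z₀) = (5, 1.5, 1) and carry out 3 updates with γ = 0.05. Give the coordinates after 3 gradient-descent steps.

∇h = (12x, 8y, 2z)
(x₁, y₁, z₁) = (5, 1.5, 1) − 0.05·(60, 12, 2) = (2, 0.9, 0.9)
(x₂, y₂, z₂) = (2, 0.9, 0.9) − 0.05·(24, 7.2, 1.8) = (0.8, 0.54, 0.81)
(x₃, y₃, z₃) = (0.8, 0.54, 0.81) − 0.05·(9.6, 4.32, 1.62) = (0.32, 0.324, 0.729)

(0.32, 0.324, 0.729)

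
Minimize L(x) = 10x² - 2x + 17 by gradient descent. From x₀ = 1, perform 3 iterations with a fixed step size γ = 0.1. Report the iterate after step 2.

1

L′(x) = 20x - 2
Step 1: L′(1) = 18; x₁ = 1 − 0.1·18 = -0.8
Step 2: L′(-0.8) = -18; x₂ = -0.8 − 0.1·(-18) = 1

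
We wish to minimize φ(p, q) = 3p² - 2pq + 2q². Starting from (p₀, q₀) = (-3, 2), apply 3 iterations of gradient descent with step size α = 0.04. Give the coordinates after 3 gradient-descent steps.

(-1.05376, 0.75392)

∇φ = (6p - 2q, -2p + 4q)
(p₁, q₁) = (-3, 2) − 0.04·(-22, 14) = (-2.12, 1.44)
(p₂, q₂) = (-2.12, 1.44) − 0.04·(-15.6, 10) = (-1.496, 1.04)
(p₃, q₃) = (-1.496, 1.04) − 0.04·(-11.056, 7.152) = (-1.05376, 0.75392)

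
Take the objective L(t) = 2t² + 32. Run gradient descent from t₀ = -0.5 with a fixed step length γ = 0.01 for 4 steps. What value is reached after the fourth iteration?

-0.42467328

L′(t) = 4t
t₁ = -0.5 − 0.01·(-2) = -0.48
t₂ = -0.48 − 0.01·(-1.92) = -0.4608
t₃ = -0.4608 − 0.01·(-1.8432) = -0.442368
t₄ = -0.442368 − 0.01·(-1.769472) = -0.42467328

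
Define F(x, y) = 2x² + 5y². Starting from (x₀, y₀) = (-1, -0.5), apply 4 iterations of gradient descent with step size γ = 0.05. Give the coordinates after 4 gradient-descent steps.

(-0.4096, -0.03125)

∇F = (4x, 10y)
(x₁, y₁) = (-1, -0.5) − 0.05·(-4, -5) = (-0.8, -0.25)
(x₂, y₂) = (-0.8, -0.25) − 0.05·(-3.2, -2.5) = (-0.64, -0.125)
(x₃, y₃) = (-0.64, -0.125) − 0.05·(-2.56, -1.25) = (-0.512, -0.0625)
(x₄, y₄) = (-0.512, -0.0625) − 0.05·(-2.048, -0.625) = (-0.4096, -0.03125)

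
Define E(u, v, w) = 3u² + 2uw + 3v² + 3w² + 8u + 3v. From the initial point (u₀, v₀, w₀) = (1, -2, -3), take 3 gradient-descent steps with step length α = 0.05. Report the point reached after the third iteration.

∇E = (6u + 2w + 8, 6v + 3, 2u + 6w)
(u₁, v₁, w₁) = (1, -2, -3) − 0.05·(8, -9, -16) = (0.6, -1.55, -2.2)
(u₂, v₂, w₂) = (0.6, -1.55, -2.2) − 0.05·(7.2, -6.3, -12) = (0.24, -1.235, -1.6)
(u₃, v₃, w₃) = (0.24, -1.235, -1.6) − 0.05·(6.24, -4.41, -9.12) = (-0.072, -1.0145, -1.144)

(-0.072, -1.0145, -1.144)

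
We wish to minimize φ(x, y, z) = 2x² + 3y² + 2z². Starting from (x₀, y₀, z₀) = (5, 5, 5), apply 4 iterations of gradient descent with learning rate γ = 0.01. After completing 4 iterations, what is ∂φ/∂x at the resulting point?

∇φ = (4x, 6y, 4z)
Step 1: at (5, 5, 5), ∇φ = (20, 30, 20) → (5, 5, 5) − 0.01·(20, 30, 20) = (4.8, 4.7, 4.8)
Step 2: at (4.8, 4.7, 4.8), ∇φ = (19.2, 28.2, 19.2) → (4.8, 4.7, 4.8) − 0.01·(19.2, 28.2, 19.2) = (4.608, 4.418, 4.608)
Step 3: at (4.608, 4.418, 4.608), ∇φ = (18.432, 26.508, 18.432) → (4.608, 4.418, 4.608) − 0.01·(18.432, 26.508, 18.432) = (4.42368, 4.15292, 4.42368)
Step 4: at (4.42368, 4.15292, 4.42368), ∇φ = (17.69472, 24.91752, 17.69472) → (4.42368, 4.15292, 4.42368) − 0.01·(17.69472, 24.91752, 17.69472) = (4.2467328, 3.9037448, 4.2467328)
∂φ/∂x at (4.2467328, 3.9037448, 4.2467328) = 16.9869312

16.9869312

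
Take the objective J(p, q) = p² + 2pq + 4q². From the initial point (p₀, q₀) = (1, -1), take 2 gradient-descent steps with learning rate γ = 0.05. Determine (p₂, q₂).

(0.97, -0.52)

∇J = (2p + 2q, 2p + 8q)
Step 1: at (1, -1), ∇J = (0, -6) → (1, -1) − 0.05·(0, -6) = (1, -0.7)
Step 2: at (1, -0.7), ∇J = (0.6, -3.6) → (1, -0.7) − 0.05·(0.6, -3.6) = (0.97, -0.52)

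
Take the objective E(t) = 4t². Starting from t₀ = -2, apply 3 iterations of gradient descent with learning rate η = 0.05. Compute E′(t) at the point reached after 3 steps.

-3.456

E′(t) = 8t
t₁ = -2 − 0.05·(-16) = -1.2
t₂ = -1.2 − 0.05·(-9.6) = -0.72
t₃ = -0.72 − 0.05·(-5.76) = -0.432
E′(t) at (-0.432) = -3.456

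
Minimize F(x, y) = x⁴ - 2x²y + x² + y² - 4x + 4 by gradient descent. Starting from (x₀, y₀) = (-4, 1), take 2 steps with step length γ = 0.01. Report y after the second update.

∇F = (4x³ - 4xy + 2x - 4, -2x² + 2y)
Step 1: at (-4, 1), ∇F = (-252, -30) → (-4, 1) − 0.01·(-252, -30) = (-1.48, 1.3)
Step 2: at (-1.48, 1.3), ∇F = (-12.231168, -1.7808) → (-1.48, 1.3) − 0.01·(-12.231168, -1.7808) = (-1.35768832, 1.317808)
y = 1.317808

1.317808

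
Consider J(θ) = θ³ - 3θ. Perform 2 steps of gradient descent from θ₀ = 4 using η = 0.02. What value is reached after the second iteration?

J′(θ) = 3θ² - 3
θ₁ = 4 − 0.02·45 = 3.1
θ₂ = 3.1 − 0.02·25.83 = 2.5834

2.5834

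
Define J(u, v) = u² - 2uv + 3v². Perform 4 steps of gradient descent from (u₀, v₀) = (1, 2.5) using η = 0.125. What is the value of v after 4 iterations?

0.3828125

∇J = (2u - 2v, -2u + 6v)
(u₁, v₁) = (1, 2.5) − 0.125·(-3, 13) = (1.375, 0.875)
(u₂, v₂) = (1.375, 0.875) − 0.125·(1, 2.5) = (1.25, 0.5625)
(u₃, v₃) = (1.25, 0.5625) − 0.125·(1.375, 0.875) = (1.078125, 0.453125)
(u₄, v₄) = (1.078125, 0.453125) − 0.125·(1.25, 0.5625) = (0.921875, 0.3828125)
v = 0.3828125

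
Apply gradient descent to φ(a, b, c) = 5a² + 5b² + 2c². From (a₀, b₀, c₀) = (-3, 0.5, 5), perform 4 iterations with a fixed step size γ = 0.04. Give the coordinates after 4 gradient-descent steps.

(-0.3888, 0.0648, 2.4893568)

∇φ = (10a, 10b, 4c)
(a₁, b₁, c₁) = (-3, 0.5, 5) − 0.04·(-30, 5, 20) = (-1.8, 0.3, 4.2)
(a₂, b₂, c₂) = (-1.8, 0.3, 4.2) − 0.04·(-18, 3, 16.8) = (-1.08, 0.18, 3.528)
(a₃, b₃, c₃) = (-1.08, 0.18, 3.528) − 0.04·(-10.8, 1.8, 14.112) = (-0.648, 0.108, 2.96352)
(a₄, b₄, c₄) = (-0.648, 0.108, 2.96352) − 0.04·(-6.48, 1.08, 11.85408) = (-0.3888, 0.0648, 2.4893568)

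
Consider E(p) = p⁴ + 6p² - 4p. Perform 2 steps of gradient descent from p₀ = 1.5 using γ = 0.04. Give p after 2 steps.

0.35776

E′(p) = 4p³ + 12p - 4
p₁ = 1.5 − 0.04·27.5 = 0.4
p₂ = 0.4 − 0.04·1.056 = 0.35776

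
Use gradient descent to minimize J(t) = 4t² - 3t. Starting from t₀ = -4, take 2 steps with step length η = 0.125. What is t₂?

J′(t) = 8t - 3
t₁ = -4 − 0.125·(-35) = 0.375
t₂ = 0.375 − 0.125·0 = 0.375

0.375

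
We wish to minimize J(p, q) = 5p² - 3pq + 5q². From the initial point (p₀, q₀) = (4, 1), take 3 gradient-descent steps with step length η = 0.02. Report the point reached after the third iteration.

(2.197976, 0.982304)

∇J = (10p - 3q, -3p + 10q)
Step 1: at (4, 1), ∇J = (37, -2) → (4, 1) − 0.02·(37, -2) = (3.26, 1.04)
Step 2: at (3.26, 1.04), ∇J = (29.48, 0.62) → (3.26, 1.04) − 0.02·(29.48, 0.62) = (2.6704, 1.0276)
Step 3: at (2.6704, 1.0276), ∇J = (23.6212, 2.2648) → (2.6704, 1.0276) − 0.02·(23.6212, 2.2648) = (2.197976, 0.982304)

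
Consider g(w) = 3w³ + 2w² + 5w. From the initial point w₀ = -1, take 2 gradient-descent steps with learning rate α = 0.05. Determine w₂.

-2.4625

g′(w) = 9w² + 4w + 5
w₁ = -1 − 0.05·10 = -1.5
w₂ = -1.5 − 0.05·19.25 = -2.4625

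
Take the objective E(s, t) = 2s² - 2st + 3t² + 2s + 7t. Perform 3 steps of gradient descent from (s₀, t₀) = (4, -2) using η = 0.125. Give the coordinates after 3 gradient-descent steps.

(-0.2734375, -0.96875)

∇E = (4s - 2t + 2, -2s + 6t + 7)
(s₁, t₁) = (4, -2) − 0.125·(22, -13) = (1.25, -0.375)
(s₂, t₂) = (1.25, -0.375) − 0.125·(7.75, 2.25) = (0.28125, -0.65625)
(s₃, t₃) = (0.28125, -0.65625) − 0.125·(4.4375, 2.5) = (-0.2734375, -0.96875)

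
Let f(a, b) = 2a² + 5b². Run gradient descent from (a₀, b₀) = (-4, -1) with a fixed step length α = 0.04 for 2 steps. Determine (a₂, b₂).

∇f = (4a, 10b)
Step 1: at (-4, -1), ∇f = (-16, -10) → (-4, -1) − 0.04·(-16, -10) = (-3.36, -0.6)
Step 2: at (-3.36, -0.6), ∇f = (-13.44, -6) → (-3.36, -0.6) − 0.04·(-13.44, -6) = (-2.8224, -0.36)

(-2.8224, -0.36)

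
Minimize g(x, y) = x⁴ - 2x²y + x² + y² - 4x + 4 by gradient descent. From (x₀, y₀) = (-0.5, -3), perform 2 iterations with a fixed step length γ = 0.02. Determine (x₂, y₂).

(-0.11563336, -2.752284)

∇g = (4x³ - 4xy + 2x - 4, -2x² + 2y)
Step 1: at (-0.5, -3), ∇g = (-11.5, -6.5) → (-0.5, -3) − 0.02·(-11.5, -6.5) = (-0.27, -2.87)
Step 2: at (-0.27, -2.87), ∇g = (-7.718332, -5.8858) → (-0.27, -2.87) − 0.02·(-7.718332, -5.8858) = (-0.11563336, -2.752284)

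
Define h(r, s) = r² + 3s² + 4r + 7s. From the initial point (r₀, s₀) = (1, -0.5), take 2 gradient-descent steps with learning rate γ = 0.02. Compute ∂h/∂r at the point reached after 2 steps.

5.5296

∇h = (2r + 4, 6s + 7)
(r₁, s₁) = (1, -0.5) − 0.02·(6, 4) = (0.88, -0.58)
(r₂, s₂) = (0.88, -0.58) − 0.02·(5.76, 3.52) = (0.7648, -0.6504)
∂h/∂r at (0.7648, -0.6504) = 5.5296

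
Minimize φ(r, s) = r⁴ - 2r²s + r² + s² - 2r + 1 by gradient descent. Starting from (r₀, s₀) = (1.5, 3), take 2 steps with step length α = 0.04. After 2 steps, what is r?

1.65450496

∇φ = (4r³ - 4rs + 2r - 2, -2r² + 2s)
(r₁, s₁) = (1.5, 3) − 0.04·(-3.5, 1.5) = (1.64, 2.94)
(r₂, s₂) = (1.64, 2.94) − 0.04·(-0.362624, 0.5008) = (1.65450496, 2.919968)
r = 1.65450496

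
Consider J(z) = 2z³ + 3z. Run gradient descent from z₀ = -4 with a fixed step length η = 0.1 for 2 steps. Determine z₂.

J′(z) = 6z² + 3
z₁ = -4 − 0.1·99 = -13.9
z₂ = -13.9 − 0.1·1162.26 = -130.126

-130.126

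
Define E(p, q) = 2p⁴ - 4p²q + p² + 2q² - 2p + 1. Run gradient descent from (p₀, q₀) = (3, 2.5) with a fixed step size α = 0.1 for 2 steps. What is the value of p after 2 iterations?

1694.36

∇E = (8p³ - 8pq + 2p - 2, -4p² + 4q)
(p₁, q₁) = (3, 2.5) − 0.1·(160, -26) = (-13, 5.1)
(p₂, q₂) = (-13, 5.1) − 0.1·(-17073.6, -655.6) = (1694.36, 70.66)
p = 1694.36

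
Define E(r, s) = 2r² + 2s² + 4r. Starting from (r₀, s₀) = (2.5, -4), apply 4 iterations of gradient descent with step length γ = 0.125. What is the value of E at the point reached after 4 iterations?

∇E = (4r + 4, 4s)
Step 1: at (2.5, -4), ∇E = (14, -16) → (2.5, -4) − 0.125·(14, -16) = (0.75, -2)
Step 2: at (0.75, -2), ∇E = (7, -8) → (0.75, -2) − 0.125·(7, -8) = (-0.125, -1)
Step 3: at (-0.125, -1), ∇E = (3.5, -4) → (-0.125, -1) − 0.125·(3.5, -4) = (-0.5625, -0.5)
Step 4: at (-0.5625, -0.5), ∇E = (1.75, -2) → (-0.5625, -0.5) − 0.125·(1.75, -2) = (-0.78125, -0.25)
E(-0.78125, -0.25) = -1.779296875

-1.779296875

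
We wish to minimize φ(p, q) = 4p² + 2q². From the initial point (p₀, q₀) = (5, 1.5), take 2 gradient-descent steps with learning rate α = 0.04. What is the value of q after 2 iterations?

∇φ = (8p, 4q)
(p₁, q₁) = (5, 1.5) − 0.04·(40, 6) = (3.4, 1.26)
(p₂, q₂) = (3.4, 1.26) − 0.04·(27.2, 5.04) = (2.312, 1.0584)
q = 1.0584

1.0584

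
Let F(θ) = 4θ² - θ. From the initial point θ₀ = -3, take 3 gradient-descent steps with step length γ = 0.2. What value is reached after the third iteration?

0.8

F′(θ) = 8θ - 1
θ₁ = -3 − 0.2·(-25) = 2
θ₂ = 2 − 0.2·15 = -1
θ₃ = -1 − 0.2·(-9) = 0.8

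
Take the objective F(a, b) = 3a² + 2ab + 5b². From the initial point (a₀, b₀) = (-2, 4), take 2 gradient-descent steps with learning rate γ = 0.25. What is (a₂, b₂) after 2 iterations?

(3, 8)

∇F = (6a + 2b, 2a + 10b)
(a₁, b₁) = (-2, 4) − 0.25·(-4, 36) = (-1, -5)
(a₂, b₂) = (-1, -5) − 0.25·(-16, -52) = (3, 8)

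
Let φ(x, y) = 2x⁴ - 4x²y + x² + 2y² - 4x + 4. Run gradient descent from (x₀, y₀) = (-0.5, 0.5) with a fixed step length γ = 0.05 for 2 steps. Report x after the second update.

-0.1132

∇φ = (8x³ - 8xy + 2x - 4, -4x² + 4y)
Step 1: at (-0.5, 0.5), ∇φ = (-4, 1) → (-0.5, 0.5) − 0.05·(-4, 1) = (-0.3, 0.45)
Step 2: at (-0.3, 0.45), ∇φ = (-3.736, 1.44) → (-0.3, 0.45) − 0.05·(-3.736, 1.44) = (-0.1132, 0.378)
x = -0.1132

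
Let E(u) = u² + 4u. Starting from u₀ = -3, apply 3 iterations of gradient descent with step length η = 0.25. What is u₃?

-2.125

E′(u) = 2u + 4
u₁ = -3 − 0.25·(-2) = -2.5
u₂ = -2.5 − 0.25·(-1) = -2.25
u₃ = -2.25 − 0.25·(-0.5) = -2.125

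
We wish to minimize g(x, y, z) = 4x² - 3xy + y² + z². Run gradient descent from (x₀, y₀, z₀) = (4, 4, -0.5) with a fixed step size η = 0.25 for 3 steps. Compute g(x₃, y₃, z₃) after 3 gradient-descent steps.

112.72265625

∇g = (8x - 3y, -3x + 2y, 2z)
(x₁, y₁, z₁) = (4, 4, -0.5) − 0.25·(20, -4, -1) = (-1, 5, -0.25)
(x₂, y₂, z₂) = (-1, 5, -0.25) − 0.25·(-23, 13, -0.5) = (4.75, 1.75, -0.125)
(x₃, y₃, z₃) = (4.75, 1.75, -0.125) − 0.25·(32.75, -10.75, -0.25) = (-3.4375, 4.4375, -0.0625)
g(-3.4375, 4.4375, -0.0625) = 112.72265625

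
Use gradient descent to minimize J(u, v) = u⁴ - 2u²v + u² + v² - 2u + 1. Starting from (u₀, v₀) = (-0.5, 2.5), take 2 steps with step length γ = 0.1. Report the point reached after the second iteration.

(-0.74315, 1.7245)

∇J = (4u³ - 4uv + 2u - 2, -2u² + 2v)
(u₁, v₁) = (-0.5, 2.5) − 0.1·(1.5, 4.5) = (-0.65, 2.05)
(u₂, v₂) = (-0.65, 2.05) − 0.1·(0.9315, 3.255) = (-0.74315, 1.7245)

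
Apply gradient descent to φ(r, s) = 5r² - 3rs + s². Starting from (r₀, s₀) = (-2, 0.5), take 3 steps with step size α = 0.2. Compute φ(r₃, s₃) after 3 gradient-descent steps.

∇φ = (10r - 3s, -3r + 2s)
(r₁, s₁) = (-2, 0.5) − 0.2·(-21.5, 7) = (2.3, -0.9)
(r₂, s₂) = (2.3, -0.9) − 0.2·(25.7, -8.7) = (-2.84, 0.84)
(r₃, s₃) = (-2.84, 0.84) − 0.2·(-30.92, 10.2) = (3.344, -1.2)
φ(3.344, -1.2) = 69.39008

69.39008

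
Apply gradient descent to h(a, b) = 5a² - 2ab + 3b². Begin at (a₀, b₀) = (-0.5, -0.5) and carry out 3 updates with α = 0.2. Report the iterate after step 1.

(0.3, -0.1)

∇h = (10a - 2b, -2a + 6b)
(a₁, b₁) = (-0.5, -0.5) − 0.2·(-4, -2) = (0.3, -0.1)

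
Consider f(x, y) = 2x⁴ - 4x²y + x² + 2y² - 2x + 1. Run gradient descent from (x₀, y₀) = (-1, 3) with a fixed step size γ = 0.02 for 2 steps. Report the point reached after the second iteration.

(-1.40879616, 2.735808)

∇f = (8x³ - 8xy + 2x - 2, -4x² + 4y)
Step 1: at (-1, 3), ∇f = (12, 8) → (-1, 3) − 0.02·(12, 8) = (-1.24, 2.84)
Step 2: at (-1.24, 2.84), ∇f = (8.439808, 5.2096) → (-1.24, 2.84) − 0.02·(8.439808, 5.2096) = (-1.40879616, 2.735808)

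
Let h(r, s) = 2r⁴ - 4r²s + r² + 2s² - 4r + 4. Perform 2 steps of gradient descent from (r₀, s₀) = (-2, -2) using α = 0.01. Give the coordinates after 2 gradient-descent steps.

(-0.69485312, -1.652736)

∇h = (8r³ - 8rs + 2r - 4, -4r² + 4s)
Step 1: at (-2, -2), ∇h = (-104, -24) → (-2, -2) − 0.01·(-104, -24) = (-0.96, -1.76)
Step 2: at (-0.96, -1.76), ∇h = (-26.514688, -10.7264) → (-0.96, -1.76) − 0.01·(-26.514688, -10.7264) = (-0.69485312, -1.652736)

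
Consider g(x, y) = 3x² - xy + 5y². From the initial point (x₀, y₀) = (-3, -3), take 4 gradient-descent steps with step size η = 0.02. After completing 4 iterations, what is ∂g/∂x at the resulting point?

-10.30552944

∇g = (6x - y, -x + 10y)
Step 1: at (-3, -3), ∇g = (-15, -27) → (-3, -3) − 0.02·(-15, -27) = (-2.7, -2.46)
Step 2: at (-2.7, -2.46), ∇g = (-13.74, -21.9) → (-2.7, -2.46) − 0.02·(-13.74, -21.9) = (-2.4252, -2.022)
Step 3: at (-2.4252, -2.022), ∇g = (-12.5292, -17.7948) → (-2.4252, -2.022) − 0.02·(-12.5292, -17.7948) = (-2.174616, -1.666104)
Step 4: at (-2.174616, -1.666104), ∇g = (-11.381592, -14.486424) → (-2.174616, -1.666104) − 0.02·(-11.381592, -14.486424) = (-1.94698416, -1.37637552)
∂g/∂x at (-1.94698416, -1.37637552) = -10.30552944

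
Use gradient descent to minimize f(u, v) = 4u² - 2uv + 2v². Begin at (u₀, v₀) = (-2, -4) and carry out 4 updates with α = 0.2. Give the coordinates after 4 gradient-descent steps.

∇f = (8u - 2v, -2u + 4v)
(u₁, v₁) = (-2, -4) − 0.2·(-8, -12) = (-0.4, -1.6)
(u₂, v₂) = (-0.4, -1.6) − 0.2·(0, -5.6) = (-0.4, -0.48)
(u₃, v₃) = (-0.4, -0.48) − 0.2·(-2.24, -1.12) = (0.048, -0.256)
(u₄, v₄) = (0.048, -0.256) − 0.2·(0.896, -1.12) = (-0.1312, -0.032)

(-0.1312, -0.032)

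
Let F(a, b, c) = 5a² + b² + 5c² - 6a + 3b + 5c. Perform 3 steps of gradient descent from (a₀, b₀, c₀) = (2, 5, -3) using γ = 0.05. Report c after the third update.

∇F = (10a - 6, 2b + 3, 10c + 5)
(a₁, b₁, c₁) = (2, 5, -3) − 0.05·(14, 13, -25) = (1.3, 4.35, -1.75)
(a₂, b₂, c₂) = (1.3, 4.35, -1.75) − 0.05·(7, 11.7, -12.5) = (0.95, 3.765, -1.125)
(a₃, b₃, c₃) = (0.95, 3.765, -1.125) − 0.05·(3.5, 10.53, -6.25) = (0.775, 3.2385, -0.8125)
c = -0.8125

-0.8125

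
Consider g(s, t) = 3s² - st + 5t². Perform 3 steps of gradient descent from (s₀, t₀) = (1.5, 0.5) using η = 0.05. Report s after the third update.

∇g = (6s - t, -s + 10t)
(s₁, t₁) = (1.5, 0.5) − 0.05·(8.5, 3.5) = (1.075, 0.325)
(s₂, t₂) = (1.075, 0.325) − 0.05·(6.125, 2.175) = (0.76875, 0.21625)
(s₃, t₃) = (0.76875, 0.21625) − 0.05·(4.39625, 1.39375) = (0.5489375, 0.1465625)
s = 0.5489375

0.5489375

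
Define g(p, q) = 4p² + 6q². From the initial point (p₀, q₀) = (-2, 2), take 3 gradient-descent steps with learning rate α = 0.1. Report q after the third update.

-0.016

∇g = (8p, 12q)
Step 1: at (-2, 2), ∇g = (-16, 24) → (-2, 2) − 0.1·(-16, 24) = (-0.4, -0.4)
Step 2: at (-0.4, -0.4), ∇g = (-3.2, -4.8) → (-0.4, -0.4) − 0.1·(-3.2, -4.8) = (-0.08, 0.08)
Step 3: at (-0.08, 0.08), ∇g = (-0.64, 0.96) → (-0.08, 0.08) − 0.1·(-0.64, 0.96) = (-0.016, -0.016)
q = -0.016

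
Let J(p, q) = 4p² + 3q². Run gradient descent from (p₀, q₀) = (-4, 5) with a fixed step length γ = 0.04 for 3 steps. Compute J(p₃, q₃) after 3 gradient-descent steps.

∇J = (8p, 6q)
Step 1: at (-4, 5), ∇J = (-32, 30) → (-4, 5) − 0.04·(-32, 30) = (-2.72, 3.8)
Step 2: at (-2.72, 3.8), ∇J = (-21.76, 22.8) → (-2.72, 3.8) − 0.04·(-21.76, 22.8) = (-1.8496, 2.888)
Step 3: at (-1.8496, 2.888), ∇J = (-14.7968, 17.328) → (-1.8496, 2.888) − 0.04·(-14.7968, 17.328) = (-1.257728, 2.19488)
J(-1.257728, 2.19488) = 20.780013531136

20.780013531136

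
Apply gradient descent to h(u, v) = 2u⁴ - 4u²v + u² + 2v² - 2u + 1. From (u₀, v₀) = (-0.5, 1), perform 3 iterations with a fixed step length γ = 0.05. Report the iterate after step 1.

(-0.5, 0.85)

∇h = (8u³ - 8uv + 2u - 2, -4u² + 4v)
Step 1: at (-0.5, 1), ∇h = (0, 3) → (-0.5, 1) − 0.05·(0, 3) = (-0.5, 0.85)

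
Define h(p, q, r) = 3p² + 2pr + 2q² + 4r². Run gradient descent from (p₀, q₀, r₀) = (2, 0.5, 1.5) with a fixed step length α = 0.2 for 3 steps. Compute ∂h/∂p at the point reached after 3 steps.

∇h = (6p + 2r, 4q, 2p + 8r)
(p₁, q₁, r₁) = (2, 0.5, 1.5) − 0.2·(15, 2, 16) = (-1, 0.1, -1.7)
(p₂, q₂, r₂) = (-1, 0.1, -1.7) − 0.2·(-9.4, 0.4, -15.6) = (0.88, 0.02, 1.42)
(p₃, q₃, r₃) = (0.88, 0.02, 1.42) − 0.2·(8.12, 0.08, 13.12) = (-0.744, 0.004, -1.204)
∂h/∂p at (-0.744, 0.004, -1.204) = -6.872

-6.872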